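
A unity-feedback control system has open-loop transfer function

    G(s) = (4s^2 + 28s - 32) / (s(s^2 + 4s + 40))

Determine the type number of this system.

Type 1

The denominator has 1 factor of s at the origin (free integrator), so this is a Type 1 system.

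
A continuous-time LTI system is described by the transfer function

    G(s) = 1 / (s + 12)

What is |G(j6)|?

|G(j6)| ≈ 0.07454

Substitute s = j6: numerator = 1, denominator = 12 + j6.
|G(j6)| = |1| / |12 + j6| = 1 / 13.416 ≈ 0.07454.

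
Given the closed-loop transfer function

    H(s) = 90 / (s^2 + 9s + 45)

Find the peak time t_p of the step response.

Comparing s^2 + 9s + 45 to s^2 + 2ζωₙs + ωₙ²: ωₙ = √45 ≈ 6.708 rad/s and ζ = 9/(2·√45) ≈ 0.6708.
ζωₙ = 9/2 = 4.5, so ω_d = ωₙ√(1−ζ²) = √(ωₙ² − (ζωₙ)²) = √(45 − 4.5²) = √24.75 ≈ 4.975 rad/s.
t_p = π/ω_d = π/4.975 ≈ 0.6315 s.

t_p ≈ 0.6315 s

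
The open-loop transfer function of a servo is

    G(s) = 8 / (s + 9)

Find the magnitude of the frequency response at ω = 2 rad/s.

|G(j2)| ≈ 0.8677

Substitute s = j2: numerator = 8, denominator = 9 + j2.
|G(j2)| = |8| / |9 + j2| = 8 / 9.2195 ≈ 0.8677.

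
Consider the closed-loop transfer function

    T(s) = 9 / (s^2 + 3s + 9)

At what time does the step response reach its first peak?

Comparing s^2 + 3s + 9 to s^2 + 2ζωₙs + ωₙ²: ωₙ = 3 rad/s and ζ = 3/(2·3) = 0.5.
ζωₙ = 3/2 = 1.5, so ω_d = ωₙ√(1−ζ²) = √(ωₙ² − (ζωₙ)²) = √(9 − 1.5²) = √6.75 ≈ 2.598 rad/s.
t_p = π/ω_d = π/2.598 ≈ 1.209 s.

t_p ≈ 1.209 s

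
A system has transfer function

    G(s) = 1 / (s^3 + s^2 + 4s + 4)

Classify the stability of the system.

marginally stable

The denominator s^3 + s^2 + 4s + 4 factors as (s^2 + 4)(s + 1), giving poles at s = 2j, -2j, -1.
Since the simple pole(s) at s = 2j, -2j lie on the jω-axis with none in the right half-plane, the system is marginally stable.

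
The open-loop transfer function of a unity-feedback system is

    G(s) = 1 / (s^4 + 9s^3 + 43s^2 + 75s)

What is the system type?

Type 1

Factor s from the denominator: s^4 + 9s^3 + 43s^2 + 75s = s·(s^3 + 9s^2 + 43s + 75).
There is 1 pole at the origin, so the system is Type 1.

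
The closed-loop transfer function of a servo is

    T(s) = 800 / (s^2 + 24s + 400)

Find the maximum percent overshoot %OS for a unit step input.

%OS ≈ 9.48%

Comparing s^2 + 24s + 400 to s^2 + 2ζωₙs + ωₙ²: ωₙ = 20 rad/s and ζ = 24/(2·20) = 0.6.
%OS = 100·exp(−πζ/√(1−ζ²)) = 100·exp(−π·0.6/√(1−0.6²)) ≈ 9.48%.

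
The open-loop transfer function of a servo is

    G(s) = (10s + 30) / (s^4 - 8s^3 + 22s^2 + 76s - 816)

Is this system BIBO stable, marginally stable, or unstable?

The denominator s^4 - 8s^3 + 22s^2 + 76s - 816 factors as (s + 4)(s^2 - 6s + 34)(s - 6), giving poles at s = -4, 3 + 5j, 3 - 5j, 6.
Since the pole(s) at s = 3 ± 5j, 6 lie in the right half-plane, the system is unstable.

unstable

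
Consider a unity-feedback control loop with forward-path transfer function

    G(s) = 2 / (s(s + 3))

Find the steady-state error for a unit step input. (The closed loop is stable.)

G(s) has one pole at the origin.
This is a Type 1 system; for a step input the steady-state error is zero.

e_ss = 0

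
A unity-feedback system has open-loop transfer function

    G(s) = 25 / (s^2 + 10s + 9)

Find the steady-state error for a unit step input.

e_ss = 0.2647

G(s) has no poles at the origin.
This is a Type 0 system. Kp = lim_{s→0} G(s) = 25/9.
e_ss = 1/(1 + Kp) = 1/(1 + 25/9) = 9/34 ≈ 0.2647.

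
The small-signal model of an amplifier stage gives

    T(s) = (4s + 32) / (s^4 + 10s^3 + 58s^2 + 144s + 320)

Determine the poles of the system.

s = -1 + 3j, -1 - 3j, -4 + 4j, -4 - 4j

The poles are the roots of the denominator s^4 + 10s^3 + 58s^2 + 144s + 320 = 0.
No real roots exist; factor into two real quadratics: (s^2 + 2s + 10)(s^2 + 8s + 32) = 0.
Each quadratic gives a conjugate pair via the quadratic formula.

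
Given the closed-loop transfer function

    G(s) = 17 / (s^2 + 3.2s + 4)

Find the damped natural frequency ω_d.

Comparing s^2 + 3.2s + 4 to s^2 + 2ζωₙs + ωₙ²: ωₙ = 2 rad/s and ζ = 3.2/(2·2) = 0.8.
ζωₙ = 3.2/2 = 1.6, so ω_d = ωₙ√(1−ζ²) = √(ωₙ² − (ζωₙ)²) = √(4 − 1.6²) = √1.44 = 1.200 rad/s.

ω_d = 1.200 rad/s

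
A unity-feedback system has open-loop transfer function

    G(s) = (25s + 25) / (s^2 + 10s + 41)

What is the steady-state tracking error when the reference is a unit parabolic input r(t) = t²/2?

G(s) has no poles at the origin.
This is a Type 0 system; Ka = lim_{s→0} s^2·G(s) = 0, so the steady-state error for a parabola input is infinite.

e_ss = ∞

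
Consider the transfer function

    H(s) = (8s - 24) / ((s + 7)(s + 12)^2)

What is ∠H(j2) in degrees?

∠H(j2) ≈ 111.4°

At s = j2: numerator = -24 + j16, denominator = 884 + j616.
∠H = ∠num − ∠den = 146.31° − (34.870°) = 111.4°.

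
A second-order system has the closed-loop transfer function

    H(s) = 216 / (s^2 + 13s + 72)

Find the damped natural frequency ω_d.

ω_d ≈ 5.454 rad/s

Comparing s^2 + 13s + 72 to s^2 + 2ζωₙs + ωₙ²: ωₙ = √72 ≈ 8.485 rad/s and ζ = 13/(2·√72) ≈ 0.7660.
ζωₙ = 13/2 = 6.5, so ω_d = ωₙ√(1−ζ²) = √(ωₙ² − (ζωₙ)²) = √(72 − 6.5²) = √29.75 ≈ 5.454 rad/s.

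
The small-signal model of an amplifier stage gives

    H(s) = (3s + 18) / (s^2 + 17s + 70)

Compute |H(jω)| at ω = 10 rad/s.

|H(j10)| ≈ 0.2027

Substitute s = j10: numerator = 18 + j30, denominator = -30 + j170.
|H(j10)| = |18 + j30| / |-30 + j170| = 34.986 / 172.63 ≈ 0.2027.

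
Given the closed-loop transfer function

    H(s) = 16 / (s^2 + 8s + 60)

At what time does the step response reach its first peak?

Comparing s^2 + 8s + 60 to s^2 + 2ζωₙs + ωₙ²: ωₙ = √60 ≈ 7.746 rad/s and ζ = 8/(2·√60) ≈ 0.5164.
ζωₙ = 8/2 = 4, so ω_d = ωₙ√(1−ζ²) = √(ωₙ² − (ζωₙ)²) = √(60 − 4²) = √44 ≈ 6.633 rad/s.
t_p = π/ω_d = π/6.633 ≈ 0.4736 s.

t_p ≈ 0.4736 s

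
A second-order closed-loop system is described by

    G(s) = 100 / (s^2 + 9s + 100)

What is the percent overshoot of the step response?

Comparing s^2 + 9s + 100 to s^2 + 2ζωₙs + ωₙ²: ωₙ = 10 rad/s and ζ = 9/(2·10) = 0.45.
%OS = 100·exp(−πζ/√(1−ζ²)) = 100·exp(−π·0.45/√(1−0.45²)) ≈ 20.5%.

%OS ≈ 20.5%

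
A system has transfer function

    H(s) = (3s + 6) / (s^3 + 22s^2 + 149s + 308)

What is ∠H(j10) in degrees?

At s = j10: numerator = 6 + j30, denominator = -1892 + j490.
∠H = ∠num − ∠den = 78.690° − (165.48°) = -86.79°.

∠H(j10) ≈ -86.79°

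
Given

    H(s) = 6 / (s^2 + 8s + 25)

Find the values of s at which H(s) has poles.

The poles are the roots of the denominator s^2 + 8s + 25 = 0.
Using the quadratic formula: s = (-8 ± √(-36))/2 = -4 ± 3j.

s = -4 + 3j, -4 - 3j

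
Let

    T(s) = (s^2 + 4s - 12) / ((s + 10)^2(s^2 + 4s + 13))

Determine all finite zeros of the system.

s = 2, -6

Set the numerator to zero: s^2 + 4s - 12 = 0.
Factoring: (s - 2)(s + 6) = 0.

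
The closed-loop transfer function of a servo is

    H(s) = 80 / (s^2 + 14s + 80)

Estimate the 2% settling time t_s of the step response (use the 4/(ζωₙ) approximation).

Comparing s^2 + 14s + 80 to s^2 + 2ζωₙs + ωₙ²: ωₙ = √80 ≈ 8.944 rad/s and ζ = 14/(2·√80) ≈ 0.7826.
ζωₙ = 14/2 = 7, so t_s ≈ 4/(ζωₙ) = 4/7 ≈ 0.5714 s.

t_s ≈ 0.5714 s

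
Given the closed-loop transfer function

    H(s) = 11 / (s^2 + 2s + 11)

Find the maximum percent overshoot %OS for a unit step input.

Comparing s^2 + 2s + 11 to s^2 + 2ζωₙs + ωₙ²: ωₙ = √11 ≈ 3.317 rad/s and ζ = 2/(2·√11) ≈ 0.3015.
%OS = 100·exp(−πζ/√(1−ζ²)) = 100·exp(−π·0.3015/√(1−0.3015²)) ≈ 37.0%.

%OS ≈ 37.0%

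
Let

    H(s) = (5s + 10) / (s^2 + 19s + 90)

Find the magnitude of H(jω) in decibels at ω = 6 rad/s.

Substitute s = j6: numerator = 10 + j30, denominator = 54 + j114.
|H(j6)| = |10 + j30| / |54 + j114| = 31.623 / 126.14 ≈ 0.2507.
In decibels: 20·log₁₀(0.2507) ≈ -12.0 dB.

|H(j6)|_dB ≈ -12.0 dB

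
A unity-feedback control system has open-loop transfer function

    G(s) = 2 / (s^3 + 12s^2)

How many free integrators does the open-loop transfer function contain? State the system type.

Type 2

Factor s from the denominator: s^3 + 12s^2 = s^2·(s + 12).
There are 2 poles at the origin, so the system is Type 2.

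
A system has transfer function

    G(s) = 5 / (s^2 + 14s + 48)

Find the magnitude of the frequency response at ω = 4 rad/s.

|G(j4)| ≈ 0.07752

Substitute s = j4: numerator = 5, denominator = 32 + j56.
|G(j4)| = |5| / |32 + j56| = 5 / 64.498 ≈ 0.07752.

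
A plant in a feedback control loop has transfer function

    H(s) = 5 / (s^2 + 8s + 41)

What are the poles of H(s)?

s = -4 + 5j, -4 - 5j

The poles are the roots of the denominator s^2 + 8s + 41 = 0.
Using the quadratic formula: s = (-8 ± √(-100))/2 = -4 ± 5j.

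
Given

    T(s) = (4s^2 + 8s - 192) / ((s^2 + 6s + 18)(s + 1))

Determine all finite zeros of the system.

Set the numerator to zero: 4s^2 + 8s - 192 = 0, i.e. 4·(s^2 + 2s - 48) = 0.
Factoring: (s + 8)(s - 6) = 0.

s = -8, 6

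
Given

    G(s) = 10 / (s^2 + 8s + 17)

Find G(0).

Set s = 0: G(0) = (10) / (17) = 10/17.

G(0) = 10/17 ≈ 0.5882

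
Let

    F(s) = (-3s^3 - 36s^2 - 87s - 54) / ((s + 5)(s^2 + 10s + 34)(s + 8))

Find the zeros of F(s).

Set the numerator to zero: -3s^3 - 36s^2 - 87s - 54 = 0, i.e. -3·(s^3 + 12s^2 + 29s + 18) = 0.
Factoring: (s + 9)(s + 2)(s + 1) = 0.

s = -9, -2, -1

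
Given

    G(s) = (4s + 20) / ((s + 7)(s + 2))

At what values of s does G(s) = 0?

Set the numerator to zero: 4s + 20 = 0, i.e. 4·(s + 5) = 0.
So s = -5.

s = -5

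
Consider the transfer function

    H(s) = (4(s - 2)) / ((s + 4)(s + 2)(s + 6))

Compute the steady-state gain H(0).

At s = 0 each factor (s + a) contributes a and each (s^2 + bs + c) contributes c.
H(0) = 4·(-2) / ((4) · (2) · (6)) = -8/48 = -1/6.

H(0) = -1/6 ≈ -0.1667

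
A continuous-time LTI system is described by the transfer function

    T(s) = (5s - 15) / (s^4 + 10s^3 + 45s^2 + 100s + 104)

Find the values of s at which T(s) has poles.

The poles are the roots of the denominator s^4 + 10s^3 + 45s^2 + 100s + 104 = 0.
No real roots exist; factor into two real quadratics: (s^2 + 6s + 13)(s^2 + 4s + 8) = 0.
Each quadratic gives a conjugate pair via the quadratic formula.

s = -3 + 2j, -3 - 2j, -2 + 2j, -2 - 2j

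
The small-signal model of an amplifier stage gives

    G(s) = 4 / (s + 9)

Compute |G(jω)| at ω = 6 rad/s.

Substitute s = j6: numerator = 4, denominator = 9 + j6.
|G(j6)| = |4| / |9 + j6| = 4 / 10.817 ≈ 0.3698.

|G(j6)| ≈ 0.3698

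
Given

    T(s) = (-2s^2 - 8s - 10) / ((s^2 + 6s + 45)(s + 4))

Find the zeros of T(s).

s = -2 + j, -2 - j

Set the numerator to zero: -2s^2 - 8s - 10 = 0, i.e. -2·(s^2 + 4s + 5) = 0.
Factoring: (s^2 + 4s + 5) = 0.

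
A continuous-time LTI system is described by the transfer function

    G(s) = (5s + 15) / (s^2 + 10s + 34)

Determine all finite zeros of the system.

Set the numerator to zero: 5s + 15 = 0, i.e. 5·(s + 3) = 0.
So s = -3.

s = -3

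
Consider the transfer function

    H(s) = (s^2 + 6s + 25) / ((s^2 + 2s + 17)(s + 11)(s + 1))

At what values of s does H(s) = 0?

s = -3 ± 4j

Set the numerator to zero: s^2 + 6s + 25 = 0.
Factoring: (s^2 + 6s + 25) = 0.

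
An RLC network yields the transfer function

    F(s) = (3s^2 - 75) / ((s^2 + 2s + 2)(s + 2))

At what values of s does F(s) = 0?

s = 5, -5

Set the numerator to zero: 3s^2 - 75 = 0, i.e. 3·(s^2 - 25) = 0.
Factoring: (s - 5)(s + 5) = 0.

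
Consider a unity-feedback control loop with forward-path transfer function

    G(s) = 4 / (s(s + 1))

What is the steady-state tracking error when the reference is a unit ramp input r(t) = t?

e_ss = 0.2500

G(s) has one pole at the origin.
This is a Type 1 system. Kv = lim_{s→0} s·G(s) = 4/1.
e_ss = 1/Kv = 1/(4) = 1/4 ≈ 0.2500.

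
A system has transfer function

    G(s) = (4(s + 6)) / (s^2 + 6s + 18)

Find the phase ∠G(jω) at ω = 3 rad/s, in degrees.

∠G(j3) ≈ -36.87°

At s = j3: numerator = 24 + j12, denominator = 9 + j18.
∠G = ∠num − ∠den = 26.565° − (63.435°) = -36.87°.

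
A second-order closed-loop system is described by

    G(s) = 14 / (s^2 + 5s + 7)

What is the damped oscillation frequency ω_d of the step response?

ω_d ≈ 0.8660 rad/s

Comparing s^2 + 5s + 7 to s^2 + 2ζωₙs + ωₙ²: ωₙ = √7 ≈ 2.646 rad/s and ζ = 5/(2·√7) ≈ 0.9449.
ζωₙ = 5/2 = 2.5, so ω_d = ωₙ√(1−ζ²) = √(ωₙ² − (ζωₙ)²) = √(7 − 2.5²) = √0.75 ≈ 0.8660 rad/s.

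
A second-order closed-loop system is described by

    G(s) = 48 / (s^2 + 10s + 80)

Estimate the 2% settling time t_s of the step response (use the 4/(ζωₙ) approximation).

Comparing s^2 + 10s + 80 to s^2 + 2ζωₙs + ωₙ²: ωₙ = √80 ≈ 8.944 rad/s and ζ = 10/(2·√80) ≈ 0.5590.
ζωₙ = 10/2 = 5, so t_s ≈ 4/(ζωₙ) = 4/5 = 0.8000 s.

t_s ≈ 0.8000 s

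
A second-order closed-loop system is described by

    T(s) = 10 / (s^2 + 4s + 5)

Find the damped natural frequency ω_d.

Comparing s^2 + 4s + 5 to s^2 + 2ζωₙs + ωₙ²: ωₙ = √5 ≈ 2.236 rad/s and ζ = 4/(2·√5) ≈ 0.8944.
ζωₙ = 4/2 = 2, so ω_d = ωₙ√(1−ζ²) = √(ωₙ² − (ζωₙ)²) = √(5 − 2²) = √1 = 1 rad/s.

ω_d = 1 rad/s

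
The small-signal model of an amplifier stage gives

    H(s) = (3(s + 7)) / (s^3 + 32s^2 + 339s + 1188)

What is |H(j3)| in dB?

Substitute s = j3: numerator = 21 + j9, denominator = 900 + j990.
|H(j3)| = |21 + j9| / |900 + j990| = 22.847 / 1337.9 ≈ 0.01708.
In decibels: 20·log₁₀(0.01708) ≈ -35.4 dB.

|H(j3)|_dB ≈ -35.4 dB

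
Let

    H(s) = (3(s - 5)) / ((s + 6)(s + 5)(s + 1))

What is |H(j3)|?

|H(j3)| ≈ 0.1414

Substitute s = j3: numerator = -15 + j9, denominator = -78 + j96.
|H(j3)| = |-15 + j9| / |-78 + j96| = 17.493 / 123.69 ≈ 0.1414.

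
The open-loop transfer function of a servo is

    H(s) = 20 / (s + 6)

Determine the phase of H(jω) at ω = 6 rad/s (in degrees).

∠H(j6) ≈ -45°

At s = j6: numerator = 20, denominator = 6 + j6.
∠H = ∠num − ∠den = 0° − (45°) = -45°.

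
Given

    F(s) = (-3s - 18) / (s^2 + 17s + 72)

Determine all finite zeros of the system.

Set the numerator to zero: -3s - 18 = 0, i.e. -3·(s + 6) = 0.
So s = -6.

s = -6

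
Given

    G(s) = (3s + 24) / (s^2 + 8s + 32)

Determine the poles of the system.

s = -4 + 4j, -4 - 4j

The poles are the roots of the denominator s^2 + 8s + 32 = 0.
Using the quadratic formula: s = (-8 ± √(-64))/2 = -4 ± 4j.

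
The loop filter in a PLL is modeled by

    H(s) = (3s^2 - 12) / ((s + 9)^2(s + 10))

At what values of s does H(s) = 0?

s = 2, -2

Set the numerator to zero: 3s^2 - 12 = 0, i.e. 3·(s^2 - 4) = 0.
Factoring: (s - 2)(s + 2) = 0.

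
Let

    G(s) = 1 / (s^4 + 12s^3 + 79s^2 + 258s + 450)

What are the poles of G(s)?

s = -3 + 3j, -3 - 3j, -3 + 4j, -3 - 4j

The poles are the roots of the denominator s^4 + 12s^3 + 79s^2 + 258s + 450 = 0.
No real roots exist; factor into two real quadratics: (s^2 + 6s + 18)(s^2 + 6s + 25) = 0.
Each quadratic gives a conjugate pair via the quadratic formula.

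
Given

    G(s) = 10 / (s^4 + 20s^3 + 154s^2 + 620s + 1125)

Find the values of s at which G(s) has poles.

The poles are the roots of the denominator s^4 + 20s^3 + 154s^2 + 620s + 1125 = 0.
Trying s = -5: the polynomial evaluates to 0, so (s + 5) is a factor.
Dividing out leaves s^3 + 15s^2 + 79s + 225 = 0.
This factors further as (s + 9)(s^2 + 6s + 25) = 0.

s = -5, -9, -3 + 4j, -3 - 4j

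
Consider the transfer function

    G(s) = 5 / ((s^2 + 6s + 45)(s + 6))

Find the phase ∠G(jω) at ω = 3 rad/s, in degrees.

At s = j3: numerator = 5, denominator = 162 + j216.
∠G = ∠num − ∠den = 0° − (53.130°) = -53.13°.

∠G(j3) ≈ -53.13°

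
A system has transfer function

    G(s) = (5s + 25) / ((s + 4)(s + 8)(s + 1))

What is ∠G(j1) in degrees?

At s = j1: numerator = 25 + j5, denominator = 19 + j43.
∠G = ∠num − ∠den = 11.310° − (66.161°) = -54.85°.

∠G(j1) ≈ -54.85°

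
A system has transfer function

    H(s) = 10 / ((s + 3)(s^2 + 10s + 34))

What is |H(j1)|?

Substitute s = j1: numerator = 10, denominator = 89 + j63.
|H(j1)| = |10| / |89 + j63| = 10 / 109.04 ≈ 0.09171.

|H(j1)| ≈ 0.09171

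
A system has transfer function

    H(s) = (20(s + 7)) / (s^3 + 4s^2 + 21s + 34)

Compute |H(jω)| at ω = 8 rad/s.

|H(j8)| ≈ 0.5193

Substitute s = j8: numerator = 140 + j160, denominator = -222 - j344.
|H(j8)| = |140 + j160| / |-222 - j344| = 212.60 / 409.41 ≈ 0.5193.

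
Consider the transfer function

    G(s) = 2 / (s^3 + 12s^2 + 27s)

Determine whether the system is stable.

The denominator s^3 + 12s^2 + 27s factors as s(s + 9)(s + 3), giving poles at s = 0, -9, -3.
Since the simple pole(s) at s = 0 lie on the jω-axis with none in the right half-plane, the system is marginally stable.

marginally stable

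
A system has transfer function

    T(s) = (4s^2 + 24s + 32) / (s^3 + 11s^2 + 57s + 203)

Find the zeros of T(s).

s = -2, -4

Set the numerator to zero: 4s^2 + 24s + 32 = 0, i.e. 4·(s^2 + 6s + 8) = 0.
Factoring: (s + 2)(s + 4) = 0.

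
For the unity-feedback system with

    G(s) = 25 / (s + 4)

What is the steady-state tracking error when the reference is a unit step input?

G(s) has no poles at the origin.
This is a Type 0 system. Kp = lim_{s→0} G(s) = 25/4.
e_ss = 1/(1 + Kp) = 1/(1 + 25/4) = 4/29 ≈ 0.1379.

e_ss = 0.1379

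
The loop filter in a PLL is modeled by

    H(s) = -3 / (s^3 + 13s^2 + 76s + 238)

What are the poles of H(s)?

s = -3 ± 5j, -7

The poles are the roots of the denominator s^3 + 13s^2 + 76s + 238 = 0.
Trying s = -7: the polynomial evaluates to 0, so (s + 7) is a factor.
Dividing out leaves s^2 + 6s + 34 = 0.
The quadratic formula then gives s = -3 ± 5j.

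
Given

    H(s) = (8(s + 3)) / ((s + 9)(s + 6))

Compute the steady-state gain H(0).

H(0) = 4/9 ≈ 0.4444

At s = 0 each factor (s + a) contributes a and each (s^2 + bs + c) contributes c.
H(0) = 8·(3) / ((9) · (6)) = 24/54 = 4/9.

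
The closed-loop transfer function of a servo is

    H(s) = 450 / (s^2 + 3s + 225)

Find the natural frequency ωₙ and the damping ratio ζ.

ωₙ = 15 rad/s, ζ = 0.1

Compare the denominator to the standard form s^2 + 2ζωₙs + ωₙ².
ωₙ² = 225, so ωₙ = 15 rad/s.
2ζωₙ = 3, so ζ = 3/(2·15) = 0.1.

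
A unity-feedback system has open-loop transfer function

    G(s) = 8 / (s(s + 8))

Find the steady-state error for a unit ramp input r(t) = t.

G(s) has one pole at the origin.
This is a Type 1 system. Kv = lim_{s→0} s·G(s) = 8/8 = 1.
e_ss = 1/Kv = 1/(1) = 1.

e_ss = 1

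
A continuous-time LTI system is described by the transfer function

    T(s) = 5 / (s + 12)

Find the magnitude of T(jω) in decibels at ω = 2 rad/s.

Substitute s = j2: numerator = 5, denominator = 12 + j2.
|T(j2)| = |5| / |12 + j2| = 5 / 12.166 ≈ 0.4110.
In decibels: 20·log₁₀(0.4110) ≈ -7.72 dB.

|T(j2)|_dB ≈ -7.72 dB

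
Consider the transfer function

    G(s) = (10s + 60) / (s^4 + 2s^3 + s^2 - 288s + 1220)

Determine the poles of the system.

s = 4 ± 2j, -5 ± 6j

The poles are the roots of the denominator s^4 + 2s^3 + s^2 - 288s + 1220 = 0.
No real roots exist; factor into two real quadratics: (s^2 - 8s + 20)(s^2 + 10s + 61) = 0.
Each quadratic gives a conjugate pair via the quadratic formula.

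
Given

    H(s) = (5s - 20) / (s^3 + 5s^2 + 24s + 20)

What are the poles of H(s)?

The poles are the roots of the denominator s^3 + 5s^2 + 24s + 20 = 0.
Trying s = -1: the polynomial evaluates to 0, so (s + 1) is a factor.
Dividing out leaves s^2 + 4s + 20 = 0.
The quadratic formula then gives s = -2 ± 4j.

s = -2 ± 4j, -1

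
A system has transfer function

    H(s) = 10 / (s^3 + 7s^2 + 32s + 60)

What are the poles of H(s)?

s = -2 ± 4j, -3

The poles are the roots of the denominator s^3 + 7s^2 + 32s + 60 = 0.
Trying s = -3: the polynomial evaluates to 0, so (s + 3) is a factor.
Dividing out leaves s^2 + 4s + 20 = 0.
The quadratic formula then gives s = -2 ± 4j.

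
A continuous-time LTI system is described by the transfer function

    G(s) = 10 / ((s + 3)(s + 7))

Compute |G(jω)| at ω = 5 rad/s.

Substitute s = j5: numerator = 10, denominator = -4 + j50.
|G(j5)| = |10| / |-4 + j50| = 10 / 50.160 ≈ 0.1994.

|G(j5)| ≈ 0.1994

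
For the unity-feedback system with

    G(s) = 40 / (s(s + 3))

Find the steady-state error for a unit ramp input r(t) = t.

G(s) has one pole at the origin.
This is a Type 1 system. Kv = lim_{s→0} s·G(s) = 40/3.
e_ss = 1/Kv = 1/(40/3) = 3/40 ≈ 0.07500.

e_ss = 0.07500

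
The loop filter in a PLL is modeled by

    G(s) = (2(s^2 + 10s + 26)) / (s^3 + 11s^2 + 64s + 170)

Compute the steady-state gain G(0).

G(0) = 26/85 ≈ 0.3059

Set s = 0: G(0) = (52) / (170) = 26/85.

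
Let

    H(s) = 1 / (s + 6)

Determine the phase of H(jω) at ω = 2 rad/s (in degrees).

At s = j2: numerator = 1, denominator = 6 + j2.
∠H = ∠num − ∠den = 0° − (18.435°) = -18.43°.

∠H(j2) ≈ -18.43°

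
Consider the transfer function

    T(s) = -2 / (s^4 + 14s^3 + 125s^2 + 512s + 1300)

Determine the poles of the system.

s = -3 + 4j, -3 - 4j, -4 + 6j, -4 - 6j

The poles are the roots of the denominator s^4 + 14s^3 + 125s^2 + 512s + 1300 = 0.
No real roots exist; factor into two real quadratics: (s^2 + 6s + 25)(s^2 + 8s + 52) = 0.
Each quadratic gives a conjugate pair via the quadratic formula.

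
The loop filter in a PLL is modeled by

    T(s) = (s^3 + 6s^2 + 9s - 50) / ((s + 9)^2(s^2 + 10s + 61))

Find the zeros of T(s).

s = -4 ± 3j, 2

Set the numerator to zero: s^3 + 6s^2 + 9s - 50 = 0.
Factoring: (s^2 + 8s + 25)(s - 2) = 0.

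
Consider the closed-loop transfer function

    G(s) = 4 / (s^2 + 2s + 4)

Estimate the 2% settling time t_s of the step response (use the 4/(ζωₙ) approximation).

Comparing s^2 + 2s + 4 to s^2 + 2ζωₙs + ωₙ²: ωₙ = 2 rad/s and ζ = 2/(2·2) = 0.5.
ζωₙ = 2/2 = 1, so t_s ≈ 4/(ζωₙ) = 4/1 = 4 s.

t_s ≈ 4 s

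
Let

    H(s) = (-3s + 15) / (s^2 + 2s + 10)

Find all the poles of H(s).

The poles are the roots of the denominator s^2 + 2s + 10 = 0.
Using the quadratic formula: s = (-2 ± √(-36))/2 = -1 ± 3j.

s = -1 + 3j, -1 - 3j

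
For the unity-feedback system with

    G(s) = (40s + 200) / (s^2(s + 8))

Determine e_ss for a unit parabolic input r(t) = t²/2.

G(s) has 2 poles at the origin.
This is a Type 2 system. Ka = lim_{s→0} s^2·G(s) = 200/8 = 25.
e_ss = 1/Ka = 1/(25) = 1/25 ≈ 0.04000.

e_ss = 0.04000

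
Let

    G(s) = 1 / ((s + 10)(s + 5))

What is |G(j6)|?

|G(j6)| ≈ 0.01098

Substitute s = j6: numerator = 1, denominator = 14 + j90.
|G(j6)| = |1| / |14 + j90| = 1 / 91.082 ≈ 0.01098.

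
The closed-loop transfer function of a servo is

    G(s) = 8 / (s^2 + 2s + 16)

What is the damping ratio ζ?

Compare the denominator to the standard form s^2 + 2ζωₙs + ωₙ².
ωₙ² = 16, so ωₙ = 4 rad/s.
2ζωₙ = 2, so ζ = 2/(2·4) = 0.25.

ζ = 0.25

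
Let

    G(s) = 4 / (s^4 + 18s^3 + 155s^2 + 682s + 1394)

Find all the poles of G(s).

s = -4 + 5j, -4 - 5j, -5 + 3j, -5 - 3j

The poles are the roots of the denominator s^4 + 18s^3 + 155s^2 + 682s + 1394 = 0.
No real roots exist; factor into two real quadratics: (s^2 + 8s + 41)(s^2 + 10s + 34) = 0.
Each quadratic gives a conjugate pair via the quadratic formula.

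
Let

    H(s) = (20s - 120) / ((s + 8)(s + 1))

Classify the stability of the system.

The poles can be read from the denominator factors: s = -8, -1.
Since all poles lie strictly in the left half-plane, the system is stable.

stable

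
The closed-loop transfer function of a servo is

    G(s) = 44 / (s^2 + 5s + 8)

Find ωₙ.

Compare the denominator to the standard form s^2 + 2ζωₙs + ωₙ².
ωₙ² = 8, so ωₙ = √8 ≈ 2.828 rad/s.

ωₙ ≈ 2.828 rad/s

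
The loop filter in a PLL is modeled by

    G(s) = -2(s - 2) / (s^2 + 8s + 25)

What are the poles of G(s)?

s = -4 + 3j, -4 - 3j

The poles are the roots of the denominator s^2 + 8s + 25 = 0.
Using the quadratic formula: s = (-8 ± √(-36))/2 = -4 ± 3j.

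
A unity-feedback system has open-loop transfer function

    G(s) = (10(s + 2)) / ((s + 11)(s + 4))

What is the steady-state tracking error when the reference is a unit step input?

G(s) has no poles at the origin.
This is a Type 0 system. Kp = lim_{s→0} G(s) = 20/44 = 5/11.
e_ss = 1/(1 + Kp) = 1/(1 + 5/11) = 11/16 ≈ 0.6875.

e_ss = 0.6875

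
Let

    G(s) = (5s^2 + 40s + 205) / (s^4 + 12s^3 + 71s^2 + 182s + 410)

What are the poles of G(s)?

The poles are the roots of the denominator s^4 + 12s^3 + 71s^2 + 182s + 410 = 0.
No real roots exist; factor into two real quadratics: (s^2 + 10s + 41)(s^2 + 2s + 10) = 0.
Each quadratic gives a conjugate pair via the quadratic formula.

s = -5 + 4j, -5 - 4j, -1 + 3j, -1 - 3j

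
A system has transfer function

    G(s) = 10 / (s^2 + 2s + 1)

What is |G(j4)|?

Substitute s = j4: numerator = 10, denominator = -15 + j8.
|G(j4)| = |10| / |-15 + j8| = 10 / 17 ≈ 0.5882.

|G(j4)| ≈ 0.5882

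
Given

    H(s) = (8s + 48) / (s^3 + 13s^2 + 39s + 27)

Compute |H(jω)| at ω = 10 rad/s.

Substitute s = j10: numerator = 48 + j80, denominator = -1273 - j610.
|H(j10)| = |48 + j80| / |-1273 - j610| = 93.295 / 1411.6 ≈ 0.06609.

|H(j10)| ≈ 0.06609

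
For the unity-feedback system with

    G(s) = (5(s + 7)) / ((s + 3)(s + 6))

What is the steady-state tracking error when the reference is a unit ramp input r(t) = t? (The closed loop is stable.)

e_ss = ∞

G(s) has no poles at the origin.
This is a Type 0 system; Kv = lim_{s→0} s·G(s) = 0, so the steady-state error for a ramp input is infinite.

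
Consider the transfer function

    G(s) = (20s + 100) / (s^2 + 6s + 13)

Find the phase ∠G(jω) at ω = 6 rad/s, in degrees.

∠G(j6) ≈ -72.38°

At s = j6: numerator = 100 + j120, denominator = -23 + j36.
∠G = ∠num − ∠den = 50.194° − (122.57°) = -72.38°.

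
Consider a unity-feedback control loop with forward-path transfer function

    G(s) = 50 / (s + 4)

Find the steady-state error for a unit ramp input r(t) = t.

G(s) has no poles at the origin.
This is a Type 0 system; Kv = lim_{s→0} s·G(s) = 0, so the steady-state error for a ramp input is infinite.

e_ss = ∞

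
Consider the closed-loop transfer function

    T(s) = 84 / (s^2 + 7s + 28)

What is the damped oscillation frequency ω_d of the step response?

Comparing s^2 + 7s + 28 to s^2 + 2ζωₙs + ωₙ²: ωₙ = √28 ≈ 5.292 rad/s and ζ = 7/(2·√28) ≈ 0.6614.
ζωₙ = 7/2 = 3.5, so ω_d = ωₙ√(1−ζ²) = √(ωₙ² − (ζωₙ)²) = √(28 − 3.5²) = √15.75 ≈ 3.969 rad/s.

ω_d ≈ 3.969 rad/s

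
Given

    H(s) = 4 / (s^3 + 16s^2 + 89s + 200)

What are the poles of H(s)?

The poles are the roots of the denominator s^3 + 16s^2 + 89s + 200 = 0.
Trying s = -8: the polynomial evaluates to 0, so (s + 8) is a factor.
Dividing out leaves s^2 + 8s + 25 = 0.
The quadratic formula then gives s = -4 ± 3j.

s = -8, -4 ± 3j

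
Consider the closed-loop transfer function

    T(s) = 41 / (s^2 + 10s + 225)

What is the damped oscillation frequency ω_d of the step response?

ω_d ≈ 14.14 rad/s

Comparing s^2 + 10s + 225 to s^2 + 2ζωₙs + ωₙ²: ωₙ = 15 rad/s and ζ = 10/(2·15) ≈ 0.3333.
ζωₙ = 10/2 = 5, so ω_d = ωₙ√(1−ζ²) = √(ωₙ² − (ζωₙ)²) = √(225 − 5²) = √200 ≈ 14.14 rad/s.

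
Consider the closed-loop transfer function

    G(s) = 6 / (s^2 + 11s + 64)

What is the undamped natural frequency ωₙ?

ωₙ = 8 rad/s

Compare the denominator to the standard form s^2 + 2ζωₙs + ωₙ².
ωₙ² = 64, so ωₙ = 8 rad/s.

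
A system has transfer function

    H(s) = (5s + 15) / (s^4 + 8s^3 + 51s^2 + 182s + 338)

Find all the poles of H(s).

s = -3 ± 2j, -1 ± 5j

The poles are the roots of the denominator s^4 + 8s^3 + 51s^2 + 182s + 338 = 0.
No real roots exist; factor into two real quadratics: (s^2 + 6s + 13)(s^2 + 2s + 26) = 0.
Each quadratic gives a conjugate pair via the quadratic formula.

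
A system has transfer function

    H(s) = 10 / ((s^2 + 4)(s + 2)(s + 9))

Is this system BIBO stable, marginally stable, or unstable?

marginally stable

The poles can be read from the denominator factors: s = ±2j, -2, -9.
Since the simple pole(s) at s = 2j, -2j lie on the jω-axis with none in the right half-plane, the system is marginally stable.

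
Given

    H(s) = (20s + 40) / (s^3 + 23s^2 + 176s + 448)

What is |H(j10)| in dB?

Substitute s = j10: numerator = 40 + j200, denominator = -1852 + j760.
|H(j10)| = |40 + j200| / |-1852 + j760| = 203.96 / 2001.9 ≈ 0.1019.
In decibels: 20·log₁₀(0.1019) ≈ -19.8 dB.

|H(j10)|_dB ≈ -19.8 dB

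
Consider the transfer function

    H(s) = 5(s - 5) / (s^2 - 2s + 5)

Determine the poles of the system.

The poles are the roots of the denominator s^2 - 2s + 5 = 0.
Using the quadratic formula: s = (2 ± √(-16))/2 = 1 ± 2j.

s = 1 + 2j, 1 - 2j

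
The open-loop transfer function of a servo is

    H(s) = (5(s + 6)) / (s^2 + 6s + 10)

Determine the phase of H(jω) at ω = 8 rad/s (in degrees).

∠H(j8) ≈ -85.24°

At s = j8: numerator = 30 + j40, denominator = -54 + j48.
∠H = ∠num − ∠den = 53.130° − (138.37°) = -85.24°.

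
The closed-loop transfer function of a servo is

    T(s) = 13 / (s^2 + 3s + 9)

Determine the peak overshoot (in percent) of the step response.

Comparing s^2 + 3s + 9 to s^2 + 2ζωₙs + ωₙ²: ωₙ = 3 rad/s and ζ = 3/(2·3) = 0.5.
%OS = 100·exp(−πζ/√(1−ζ²)) = 100·exp(−π·0.5/√(1−0.5²)) ≈ 16.3%.

%OS ≈ 16.3%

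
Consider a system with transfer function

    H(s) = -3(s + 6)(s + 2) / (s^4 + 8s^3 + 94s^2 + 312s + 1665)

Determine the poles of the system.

The poles are the roots of the denominator s^4 + 8s^3 + 94s^2 + 312s + 1665 = 0.
No real roots exist; factor into two real quadratics: (s^2 + 6s + 45)(s^2 + 2s + 37) = 0.
Each quadratic gives a conjugate pair via the quadratic formula.

s = -3 ± 6j, -1 ± 6j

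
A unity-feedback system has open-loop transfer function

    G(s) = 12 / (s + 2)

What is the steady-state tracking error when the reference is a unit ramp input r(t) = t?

G(s) has no poles at the origin.
This is a Type 0 system; Kv = lim_{s→0} s·G(s) = 0, so the steady-state error for a ramp input is infinite.

e_ss = ∞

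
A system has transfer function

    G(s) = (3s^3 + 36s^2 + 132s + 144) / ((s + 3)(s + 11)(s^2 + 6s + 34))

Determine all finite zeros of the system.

Set the numerator to zero: 3s^3 + 36s^2 + 132s + 144 = 0, i.e. 3·(s^3 + 12s^2 + 44s + 48) = 0.
Factoring: (s + 6)(s + 4)(s + 2) = 0.

s = -6, -4, -2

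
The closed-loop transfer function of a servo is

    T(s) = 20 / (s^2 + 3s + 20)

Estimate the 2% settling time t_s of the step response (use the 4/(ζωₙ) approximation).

t_s ≈ 2.667 s

Comparing s^2 + 3s + 20 to s^2 + 2ζωₙs + ωₙ²: ωₙ = √20 ≈ 4.472 rad/s and ζ = 3/(2·√20) ≈ 0.3354.
ζωₙ = 3/2 = 1.5, so t_s ≈ 4/(ζωₙ) = 4/1.5 ≈ 2.667 s.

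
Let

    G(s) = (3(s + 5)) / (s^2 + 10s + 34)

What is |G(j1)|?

|G(j1)| ≈ 0.4436

Substitute s = j1: numerator = 15 + j3, denominator = 33 + j10.
|G(j1)| = |15 + j3| / |33 + j10| = 15.297 / 34.482 ≈ 0.4436.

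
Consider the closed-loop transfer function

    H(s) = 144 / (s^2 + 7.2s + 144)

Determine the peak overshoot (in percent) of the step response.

%OS ≈ 37.2%

Comparing s^2 + 7.2s + 144 to s^2 + 2ζωₙs + ωₙ²: ωₙ = 12 rad/s and ζ = 7.2/(2·12) = 0.3.
%OS = 100·exp(−πζ/√(1−ζ²)) = 100·exp(−π·0.3/√(1−0.3²)) ≈ 37.2%.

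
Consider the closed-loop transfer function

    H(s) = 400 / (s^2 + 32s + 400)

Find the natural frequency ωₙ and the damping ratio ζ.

ωₙ = 20 rad/s, ζ = 0.8

Compare the denominator to the standard form s^2 + 2ζωₙs + ωₙ².
ωₙ² = 400, so ωₙ = 20 rad/s.
2ζωₙ = 32, so ζ = 32/(2·20) = 0.8.
With ζ = 0.8 the response is underdamped.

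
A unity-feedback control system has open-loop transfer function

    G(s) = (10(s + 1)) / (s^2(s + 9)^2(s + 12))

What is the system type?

Type 2

The denominator has 2 factors of s at the origin (free integrators), so this is a Type 2 system.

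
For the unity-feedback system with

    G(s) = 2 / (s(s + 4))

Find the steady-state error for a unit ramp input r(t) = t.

G(s) has one pole at the origin.
This is a Type 1 system. Kv = lim_{s→0} s·G(s) = 2/4 = 1/2.
e_ss = 1/Kv = 1/(1/2) = 2.

e_ss = 2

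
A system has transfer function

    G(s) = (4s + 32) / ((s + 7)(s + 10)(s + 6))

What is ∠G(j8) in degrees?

∠G(j8) ≈ -95.60°

At s = j8: numerator = 32 + j32, denominator = -1052 + j864.
∠G = ∠num − ∠den = 45° − (140.60°) = -95.60°.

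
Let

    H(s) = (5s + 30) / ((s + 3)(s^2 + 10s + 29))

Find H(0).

H(0) = 10/29 ≈ 0.3448

Set s = 0: H(0) = (30) / (87) = 10/29.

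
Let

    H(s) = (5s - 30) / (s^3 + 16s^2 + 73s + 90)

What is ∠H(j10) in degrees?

At s = j10: numerator = -30 + j50, denominator = -1510 - j270.
∠H = ∠num − ∠den = 120.96° − (-169.86°) = 290.8°, which wraps to -69.17°.

∠H(j10) ≈ -69.17°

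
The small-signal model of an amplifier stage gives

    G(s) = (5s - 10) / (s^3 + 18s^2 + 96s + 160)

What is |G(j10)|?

|G(j10)| ≈ 0.03108

Substitute s = j10: numerator = -10 + j50, denominator = -1640 - j40.
|G(j10)| = |-10 + j50| / |-1640 - j40| = 50.990 / 1640.5 ≈ 0.03108.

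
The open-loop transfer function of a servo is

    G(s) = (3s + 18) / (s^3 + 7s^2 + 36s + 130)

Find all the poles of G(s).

The poles are the roots of the denominator s^3 + 7s^2 + 36s + 130 = 0.
Trying s = -5: the polynomial evaluates to 0, so (s + 5) is a factor.
Dividing out leaves s^2 + 2s + 26 = 0.
The quadratic formula then gives s = -1 ± 5j.

s = -1 + 5j, -1 - 5j, -5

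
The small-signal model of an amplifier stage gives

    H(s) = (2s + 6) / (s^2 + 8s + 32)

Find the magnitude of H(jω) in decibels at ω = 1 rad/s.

Substitute s = j1: numerator = 6 + j2, denominator = 31 + j8.
|H(j1)| = |6 + j2| / |31 + j8| = 6.3246 / 32.016 ≈ 0.1975.
In decibels: 20·log₁₀(0.1975) ≈ -14.1 dB.

|H(j1)|_dB ≈ -14.1 dB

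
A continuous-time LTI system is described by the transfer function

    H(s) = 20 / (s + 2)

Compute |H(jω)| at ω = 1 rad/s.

Substitute s = j1: numerator = 20, denominator = 2 + j1.
|H(j1)| = |20| / |2 + j1| = 20 / 2.2361 ≈ 8.944.

|H(j1)| ≈ 8.944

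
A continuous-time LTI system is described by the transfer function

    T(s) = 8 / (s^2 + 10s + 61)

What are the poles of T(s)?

s = -5 ± 6j

The poles are the roots of the denominator s^2 + 10s + 61 = 0.
Using the quadratic formula: s = (-10 ± √(-144))/2 = -5 ± 6j.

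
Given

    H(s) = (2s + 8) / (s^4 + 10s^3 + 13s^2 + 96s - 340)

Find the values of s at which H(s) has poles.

The poles are the roots of the denominator s^4 + 10s^3 + 13s^2 + 96s - 340 = 0.
Trying s = 2: the polynomial evaluates to 0, so (s - 2) is a factor.
Dividing out leaves s^3 + 12s^2 + 37s + 170 = 0.
This factors further as (s^2 + 2s + 17)(s + 10) = 0.

s = -1 ± 4j, 2, -10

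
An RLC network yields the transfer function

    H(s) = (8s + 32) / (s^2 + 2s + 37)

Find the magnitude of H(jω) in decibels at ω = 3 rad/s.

Substitute s = j3: numerator = 32 + j24, denominator = 28 + j6.
|H(j3)| = |32 + j24| / |28 + j6| = 40 / 28.636 ≈ 1.397.
In decibels: 20·log₁₀(1.397) ≈ 2.90 dB.

|H(j3)|_dB ≈ 2.90 dB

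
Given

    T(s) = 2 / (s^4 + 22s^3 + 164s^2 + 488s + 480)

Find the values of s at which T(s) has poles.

The poles are the roots of the denominator s^4 + 22s^3 + 164s^2 + 488s + 480 = 0.
Trying s = -6: the polynomial evaluates to 0, so (s + 6) is a factor.
Dividing out leaves s^3 + 16s^2 + 68s + 80 = 0.
This factors further as (s + 10)(s + 2)(s + 4) = 0.

s = -6, -10, -2, -4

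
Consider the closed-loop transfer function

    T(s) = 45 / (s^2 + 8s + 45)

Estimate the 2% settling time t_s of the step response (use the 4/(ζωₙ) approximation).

Comparing s^2 + 8s + 45 to s^2 + 2ζωₙs + ωₙ²: ωₙ = √45 ≈ 6.708 rad/s and ζ = 8/(2·√45) ≈ 0.5963.
ζωₙ = 8/2 = 4, so t_s ≈ 4/(ζωₙ) = 4/4 = 1 s.

t_s ≈ 1 s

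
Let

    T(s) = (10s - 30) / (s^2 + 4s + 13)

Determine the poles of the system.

The poles are the roots of the denominator s^2 + 4s + 13 = 0.
Using the quadratic formula: s = (-4 ± √(-36))/2 = -2 ± 3j.

s = -2 ± 3j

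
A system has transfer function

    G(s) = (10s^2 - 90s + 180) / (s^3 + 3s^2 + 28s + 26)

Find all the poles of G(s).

The poles are the roots of the denominator s^3 + 3s^2 + 28s + 26 = 0.
Trying s = -1: the polynomial evaluates to 0, so (s + 1) is a factor.
Dividing out leaves s^2 + 2s + 26 = 0.
The quadratic formula then gives s = -1 ± 5j.

s = -1 ± 5j, -1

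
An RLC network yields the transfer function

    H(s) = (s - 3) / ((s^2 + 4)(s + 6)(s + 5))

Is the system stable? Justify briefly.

marginally stable

The poles can be read from the denominator factors: s = ±2j, -6, -5.
Since the simple pole(s) at s = 2j, -2j lie on the jω-axis with none in the right half-plane, the system is marginally stable.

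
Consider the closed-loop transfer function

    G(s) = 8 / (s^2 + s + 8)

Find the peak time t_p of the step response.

Comparing s^2 + s + 8 to s^2 + 2ζωₙs + ωₙ²: ωₙ = √8 ≈ 2.828 rad/s and ζ = 1/(2·√8) ≈ 0.1768.
ζωₙ = 1/2 = 0.5, so ω_d = ωₙ√(1−ζ²) = √(ωₙ² − (ζωₙ)²) = √(8 − 0.5²) = √7.75 ≈ 2.784 rad/s.
t_p = π/ω_d = π/2.784 ≈ 1.128 s.

t_p ≈ 1.128 s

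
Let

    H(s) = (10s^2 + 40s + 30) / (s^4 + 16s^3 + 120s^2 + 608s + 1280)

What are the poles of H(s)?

s = -8, -4, -2 + 6j, -2 - 6j

The poles are the roots of the denominator s^4 + 16s^3 + 120s^2 + 608s + 1280 = 0.
Trying s = -8: the polynomial evaluates to 0, so (s + 8) is a factor.
Dividing out leaves s^3 + 8s^2 + 56s + 160 = 0.
This factors further as (s + 4)(s^2 + 4s + 40) = 0.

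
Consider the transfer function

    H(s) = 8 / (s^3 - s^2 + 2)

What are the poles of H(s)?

s = 1 + j, 1 - j, -1

The poles are the roots of the denominator s^3 - s^2 + 2 = 0.
Trying s = -1: the polynomial evaluates to 0, so (s + 1) is a factor.
Dividing out leaves s^2 - 2s + 2 = 0.
The quadratic formula then gives s = 1 ± 1j.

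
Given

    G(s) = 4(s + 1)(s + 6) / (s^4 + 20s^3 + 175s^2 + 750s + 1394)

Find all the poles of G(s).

s = -5 + 4j, -5 - 4j, -5 + 3j, -5 - 3j

The poles are the roots of the denominator s^4 + 20s^3 + 175s^2 + 750s + 1394 = 0.
No real roots exist; factor into two real quadratics: (s^2 + 10s + 41)(s^2 + 10s + 34) = 0.
Each quadratic gives a conjugate pair via the quadratic formula.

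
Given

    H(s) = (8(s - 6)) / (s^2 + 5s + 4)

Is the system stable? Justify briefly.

stable

The denominator s^2 + 5s + 4 factors as (s + 4)(s + 1), giving poles at s = -4, -1.
Since all poles lie strictly in the left half-plane, the system is stable.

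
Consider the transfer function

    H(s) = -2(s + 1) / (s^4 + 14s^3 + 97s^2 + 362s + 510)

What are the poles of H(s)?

The poles are the roots of the denominator s^4 + 14s^3 + 97s^2 + 362s + 510 = 0.
Trying s = -5: the polynomial evaluates to 0, so (s + 5) is a factor.
Dividing out leaves s^3 + 9s^2 + 52s + 102 = 0.
This factors further as (s^2 + 6s + 34)(s + 3) = 0.

s = -3 ± 5j, -5, -3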